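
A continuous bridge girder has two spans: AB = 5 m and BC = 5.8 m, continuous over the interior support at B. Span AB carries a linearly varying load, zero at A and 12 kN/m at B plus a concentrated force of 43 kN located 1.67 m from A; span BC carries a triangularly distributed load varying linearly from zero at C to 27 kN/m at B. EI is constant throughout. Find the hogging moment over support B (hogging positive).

Release continuity at B by inserting a hinge; the redundant is the internal moment M_B. The primary structure is two simply-supported spans AB and BC.
Discontinuity in slope at B on the released structure — sum the simple-span end rotations:
  span AB: triangular load, peak 12: w₀L³/(45EI) = 33.33/EI
  span AB: point load 43 at a = 1.67: Pab(L + a)/(6LEI) = 53.17/EI
  span BC: triangular load, peak 27: w₀L³/(45EI) = 117.1/EI
  relative rotation θ_0 = (86.5 + 117.1)/EI = 203.6/EI
A unit hogging moment at B produces rotation L₁/(3EI) + L₂/(3EI) = 3.6/EI.
Compatibility: M_B·(L₁+L₂)/(3EI) = θ_0, giving M_B = 56.55 kN·m (hogging).

M_B = 56.55 kN·m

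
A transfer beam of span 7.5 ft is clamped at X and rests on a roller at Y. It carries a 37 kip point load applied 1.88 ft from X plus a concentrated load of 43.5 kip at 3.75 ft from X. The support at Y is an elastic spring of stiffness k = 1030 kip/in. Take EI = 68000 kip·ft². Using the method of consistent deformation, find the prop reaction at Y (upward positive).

Take the reaction at Y as the redundant and release it; the primary structure is a cantilever fixed at X.
Free-end deflection of the primary structure under the applied loading (downward +):
  point load 37 at a = 1.88: Pa²(3L − a)/(6EI) = 449.4/EI
  point load 43.5 at a = 3.75: Pa²(3L − a)/(6EI) = 1912/EI
  δ_0 = 2361/EI
Tip deflection under a unit load at Y: L³/(3EI) = 140.6/EI.
With EI = 68000 kip·ft²: δ_0 = 0.034721 ft and δ_{YY} = 0.002068 ft/kip.
Compatibility — the spring shortens by R_Y/k under the reaction it provides: δ_0 − R_Y·δ_{YY} = R_Y/k. With 1/k = 1/(1030×12) ft/kip = 0.000081 ft/kip, R_Y = δ_0 / (δ_{YY} + 1/k) = 0.034721 / (0.002068 + 0.000081) = 16.16 kip.

R_Y = 16.16 kip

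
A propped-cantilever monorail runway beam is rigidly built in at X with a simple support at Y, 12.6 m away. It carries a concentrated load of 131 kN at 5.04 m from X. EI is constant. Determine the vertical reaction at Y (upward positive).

Choose R_Y as the redundant. The primary structure is the cantilever fixed at X.
Primary-structure tip deflection at Y by superposition:
  point load 131 at a = 5.04: Pa²(3L − a)/(6EI) = 18169/EI
Tip deflection under a unit load at Y: L³/(3EI) = 666.8/EI.
The prop prevents deflection at Y: R_Y = δ_0/δ_{YY} = 18169/666.8 = 27.25 kN.

R_Y = 27.25 kN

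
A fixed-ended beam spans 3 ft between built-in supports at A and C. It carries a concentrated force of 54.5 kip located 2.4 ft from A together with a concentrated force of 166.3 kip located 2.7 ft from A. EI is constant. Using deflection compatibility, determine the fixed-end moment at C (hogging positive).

M_C = 61.34 kip·ft

Release both end moments; the primary structure is a simply-supported span AC with redundants M_A and M_C.
On the primary (simply-supported) span, the end slopes from the loading are:
  at A: point load 54.5 at a = 2.4: Pab(L + b)/(6LEI) = 15.7/EI
  at C: point load 54.5 at a = 2.4: Pab(L + a)/(6LEI) = 23.54/EI
  at A: point load 166.3 at a = 2.7: Pab(L + b)/(6LEI) = 24.7/EI
  at C: point load 166.3 at a = 2.7: Pab(L + a)/(6LEI) = 42.66/EI
  θ_A0 = 40.39/EI,  θ_C0 = 66.2/EI
Flexibility coefficients: a unit moment at one end gives L/(3EI) there and L/(6EI) at the far end, so f₁₁ = f₂₂ = 1/EI and f₁₂ = f₂₁ = 0.5/EI.
Compatibility — zero rotation at each built-in end:
  1 M_A + 0.5 M_C = 40.39
  0.5 M_A + 1 M_C = 66.2
Solving the pair gives M_A = 9.722 kip·ft and M_C = 61.34 kip·ft (hogging).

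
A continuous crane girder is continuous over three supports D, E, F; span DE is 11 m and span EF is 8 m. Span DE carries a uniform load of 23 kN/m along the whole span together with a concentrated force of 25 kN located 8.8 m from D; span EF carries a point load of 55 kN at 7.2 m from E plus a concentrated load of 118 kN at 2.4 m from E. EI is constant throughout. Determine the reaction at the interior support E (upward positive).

R_E = 300.3 kN

Take M_E as the redundant. Released structure: two simple spans DE and EF with a hinge at E.
End slopes at the hinge E, treating each span as simply supported:
  span DE: UDL 23: wL³/(24EI) = 1276/EI
  span DE: point load 25 at a = 8.8: Pab(L + a)/(6LEI) = 145.2/EI
  span EF: point load 55 at a = 7.2: Pab(L + b)/(6LEI) = 58.08/EI
  span EF: point load 118 at a = 2.4: Pab(L + b)/(6LEI) = 449.3/EI
  relative rotation θ_0 = (1421 + 507.4)/EI = 1928/EI
A unit hogging moment at E produces rotation L₁/(3EI) + L₂/(3EI) = 6.333/EI.
Slope continuity at E: θ_0 = M_E·6.333/EI, so M_E = 1928/6.333 = 304.4 kN·m (hogging).
Span DE, ΣM about D with M_E applied at E: R_E^{DE}·11 = 1612 + 304.4, so R_E^{DE} = 174.2 kN and R_D = 278 − 174.2 = 103.8 kN.
Span EF, ΣM about F: R_E^{EF}·8 = 704.8 + 304.4, so R_E^{EF} = 126.2 kN and R_F = 173 − 126.2 = 46.84 kN.
R_E = 174.2 + 126.2 = 300.3 kN.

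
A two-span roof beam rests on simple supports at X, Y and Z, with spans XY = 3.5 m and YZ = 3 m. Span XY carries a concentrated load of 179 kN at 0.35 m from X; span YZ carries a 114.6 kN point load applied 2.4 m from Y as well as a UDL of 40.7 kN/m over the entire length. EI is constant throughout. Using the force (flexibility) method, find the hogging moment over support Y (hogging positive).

M_Y = 53.06 kN·m

Take M_Y as the redundant. Released structure: two simple spans XY and YZ with a hinge at Y.
Discontinuity in slope at Y on the released structure — sum the simple-span end rotations:
  span XY: point load 179 at a = 0.35: Pab(L + a)/(6LEI) = 36.18/EI
  span YZ: point load 114.6 at a = 2.4: Pab(L + b)/(6LEI) = 33/EI
  span YZ: UDL 40.7: wL³/(24EI) = 45.79/EI
  relative rotation θ_0 = (36.18 + 78.79)/EI = 115/EI
A unit hogging moment at Y produces rotation L₁/(3EI) + L₂/(3EI) = 2.167/EI.
Slope continuity at Y: θ_0 = M_Y·2.167/EI, so M_Y = 115/2.167 = 53.06 kN·m (hogging).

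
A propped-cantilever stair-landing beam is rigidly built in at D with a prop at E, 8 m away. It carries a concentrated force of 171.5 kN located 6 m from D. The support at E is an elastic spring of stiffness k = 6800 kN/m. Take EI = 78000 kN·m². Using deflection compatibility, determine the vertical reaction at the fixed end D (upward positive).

R_D = 69.81 kN

Choose R_E as the redundant. The primary structure is the cantilever fixed at D.
Free-end deflection of the primary structure under the applied loading (downward +):
  point load 171.5 at a = 6: Pa²(3L − a)/(6EI) = 18522/EI
Tip deflection under a unit load at E: L³/(3EI) = 170.7/EI.
With EI = 78000 kN·m²: δ_0 = 0.23746 m and δ_{EE} = 0.002188 m/kN.
Compatibility — the spring shortens by R_E/k under the reaction it provides: δ_0 − R_E·δ_{EE} = R_E/k. With 1/k = 0.000147 m/kN, R_E = δ_0 / (δ_{EE} + 1/k) = 0.23746 / (0.002188 + 0.000147) = 101.7 kN.
Vertical equilibrium: R_D = ΣP − R_E = 171.5 − 101.7 = 69.81 kN.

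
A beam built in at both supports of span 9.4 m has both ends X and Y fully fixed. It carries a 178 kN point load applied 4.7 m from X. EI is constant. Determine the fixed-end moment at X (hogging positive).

M_X = 209.2 kN·m

Release both end moments; the primary structure is a simply-supported span XY with redundants M_X and M_Y.
On the primary (simply-supported) span, the end slopes from the loading are:
  at X: point load 178 at a = 4.7: Pab(L + b)/(6LEI) = 983/EI
  at Y: point load 178 at a = 4.7: Pab(L + a)/(6LEI) = 983/EI
  θ_X0 = 983/EI,  θ_Y0 = 983/EI
Flexibility coefficients: a unit moment at one end gives L/(3EI) there and L/(6EI) at the far end, so f₁₁ = f₂₂ = 3.133/EI and f₁₂ = f₂₁ = 1.567/EI.
Compatibility — zero rotation at each built-in end:
  3.133 M_X + 1.567 M_Y = 983
  1.567 M_X + 3.133 M_Y = 983
Solving the pair gives M_X = 209.2 kN·m and M_Y = 209.2 kN·m (hogging).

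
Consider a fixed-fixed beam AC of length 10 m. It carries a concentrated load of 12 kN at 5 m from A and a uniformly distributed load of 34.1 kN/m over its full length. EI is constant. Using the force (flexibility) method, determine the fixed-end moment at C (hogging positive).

M_C = 299.2 kN·m

Release both end moments; the primary structure is a simply-supported span AC with redundants M_A and M_C.
End rotations of the released simple span under the applied load (×1/EI):
  at A: point load 12 at a = 5: Pab(L + b)/(6LEI) = 75/EI
  at C: point load 12 at a = 5: Pab(L + a)/(6LEI) = 75/EI
  at A: UDL 34.1: wL³/(24EI) = 1421/EI
  at C: UDL 34.1: wL³/(24EI) = 1421/EI
  θ_A0 = 1496/EI,  θ_C0 = 1496/EI
Flexibility coefficients: a unit moment at one end gives L/(3EI) there and L/(6EI) at the far end, so f₁₁ = f₂₂ = 3.333/EI and f₁₂ = f₂₁ = 1.667/EI.
Compatibility — zero rotation at each built-in end:
  3.333 M_A + 1.667 M_C = 1496
  1.667 M_A + 3.333 M_C = 1496
Solving the pair gives M_A = 299.2 kN·m and M_C = 299.2 kN·m (hogging).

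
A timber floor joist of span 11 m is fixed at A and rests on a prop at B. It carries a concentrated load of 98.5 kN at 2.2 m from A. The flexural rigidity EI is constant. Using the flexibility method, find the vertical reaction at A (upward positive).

Remove the prop at B; the released (primary) structure is a cantilever built in at A.
Deflection at B on the released cantilever, summing each load's contribution:
  point load 98.5 at a = 2.2: Pa²(3L − a)/(6EI) = 2447/EI
Flexibility coefficient — unit upward force at B: δ_{BB} = L³/(3EI) = 443.7/EI.
The prop prevents deflection at B: R_B = δ_0/δ_{BB} = 2447/443.7 = 5.516 kN.
Vertical equilibrium: R_A = ΣP − R_B = 98.5 − 5.516 = 92.98 kN.

R_A = 92.98 kN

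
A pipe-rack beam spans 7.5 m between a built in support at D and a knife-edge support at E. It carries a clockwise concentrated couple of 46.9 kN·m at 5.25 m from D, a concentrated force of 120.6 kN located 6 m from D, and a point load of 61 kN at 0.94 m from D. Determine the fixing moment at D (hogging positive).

M_D = 116.7 kN·m

Release the roller at E. Primary structure: cantilever fixed at D.
Free-end deflection of the primary structure under the applied loading (downward +):
  clockwise couple 46.9 at a = 5.25: M₀a(2L − a)/(2EI) = 1200/EI
  point load 120.6 at a = 6: Pa²(3L − a)/(6EI) = 11939/EI
  point load 61 at a = 0.94: Pa²(3L − a)/(6EI) = 193.7/EI
  δ_0 = 13333/EI
Tip deflection under a unit load at E: L³/(3EI) = 140.6/EI.
Compatibility at E: δ_0 − R_E·δ_{EE} = 0, so R_E = 13333/140.6 = 94.82 kN.
Moment equilibrium about D: M_D = Σ(load moments about D) − R_E·L = 827.8 − 94.82×7.5 = 116.7 kN·m.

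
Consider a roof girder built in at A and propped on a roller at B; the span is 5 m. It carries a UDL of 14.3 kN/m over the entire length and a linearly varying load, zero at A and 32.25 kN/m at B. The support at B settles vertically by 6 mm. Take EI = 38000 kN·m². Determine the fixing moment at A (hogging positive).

M_A = 119.1 kN·m

Remove the prop at B; the released (primary) structure is a cantilever built in at A.
Deflection at B on the released cantilever, summing each load's contribution:
  UDL 14.3: wL⁴/(8EI) = 1117/EI
  triangular load, peak 32.25 at the free end: 11w₀L⁴/(120EI) = 1848/EI
  δ_0 = 2965/EI
Flexibility coefficient — unit upward force at B: δ_{BB} = L³/(3EI) = 41.67/EI.
With EI = 38000 kN·m²: δ_0 = 0.078022 m and δ_{BB} = 0.001096 m/kN.
Compatibility — the beam at B must follow the support down by 0.006 m: δ_0 − R_B·δ_{BB} = 0.006, so R_B = (0.078022 − 0.006)/0.001096 = 65.68 kN.
Moment equilibrium about A: M_A = Σ(load moments about A) − R_B·L = 447.5 − 65.68×5 = 119.1 kN·m.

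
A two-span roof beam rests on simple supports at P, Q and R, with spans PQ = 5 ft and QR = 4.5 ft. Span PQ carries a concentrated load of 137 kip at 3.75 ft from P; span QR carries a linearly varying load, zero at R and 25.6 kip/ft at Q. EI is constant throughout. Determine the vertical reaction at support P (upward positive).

Release continuity at Q by inserting a hinge; the redundant is the internal moment M_Q. The primary structure is two simply-supported spans PQ and QR.
End slopes at the hinge Q, treating each span as simply supported:
  span PQ: point load 137 at a = 3.75: Pab(L + a)/(6LEI) = 187.3/EI
  span QR: triangular load, peak 25.6: w₀L³/(45EI) = 51.84/EI
  relative rotation θ_0 = (187.3 + 51.84)/EI = 239.1/EI
A unit hogging moment at Q produces rotation L₁/(3EI) + L₂/(3EI) = 3.167/EI.
Slope continuity at Q: θ_0 = M_Q·3.167/EI, so M_Q = 239.1/3.167 = 75.52 kip·ft (hogging).
Span PQ, ΣM about P with M_Q applied at Q: R_Q^{PQ}·5 = 513.8 + 75.52, so R_Q^{PQ} = 117.9 kip and R_P = 137 − 117.9 = 19.15 kip.

R_P = 19.15 kip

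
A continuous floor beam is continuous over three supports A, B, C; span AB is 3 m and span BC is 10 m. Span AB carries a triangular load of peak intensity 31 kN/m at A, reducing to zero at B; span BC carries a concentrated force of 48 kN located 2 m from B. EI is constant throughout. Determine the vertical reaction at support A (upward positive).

R_A = 12.03 kN

Take M_B as the redundant. Released structure: two simple spans AB and BC with a hinge at B.
Discontinuity in slope at B on the released structure — sum the simple-span end rotations:
  span AB: triangular load, peak 31: 7w₀L³/(360EI) = 16.27/EI
  span BC: point load 48 at a = 2: Pab(L + b)/(6LEI) = 230.4/EI
  relative rotation θ_0 = (16.27 + 230.4)/EI = 246.7/EI
A unit hogging moment at B produces rotation L₁/(3EI) + L₂/(3EI) = 4.333/EI.
Compatibility: M_B·(L₁+L₂)/(3EI) = θ_0, giving M_B = 56.92 kN·m (hogging).
Span AB, ΣM about A with M_B applied at B: R_B^{AB}·3 = 46.5 + 56.92, so R_B^{AB} = 34.48 kN and R_A = 46.5 − 34.48 = 12.03 kN.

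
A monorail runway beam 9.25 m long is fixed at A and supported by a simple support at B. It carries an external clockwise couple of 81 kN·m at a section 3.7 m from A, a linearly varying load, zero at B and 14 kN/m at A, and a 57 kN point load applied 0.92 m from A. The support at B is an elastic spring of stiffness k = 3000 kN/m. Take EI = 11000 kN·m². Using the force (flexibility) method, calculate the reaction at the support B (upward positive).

R_B = 21.87 kN

Remove the prop at B; the released (primary) structure is a cantilever built in at A.
Deflection at B on the released cantilever, summing each load's contribution:
  clockwise couple 81 at a = 3.7: M₀a(2L − a)/(2EI) = 2218/EI
  triangular load, peak 14 at the fixed end: w₀L⁴/(30EI) = 3416/EI
  point load 57 at a = 0.92: Pa²(3L − a)/(6EI) = 215.7/EI
  δ_0 = 5850/EI
Tip deflection under a unit load at B: L³/(3EI) = 263.8/EI.
With EI = 11000 kN·m²: δ_0 = 0.53181 m and δ_{BB} = 0.023983 m/kN.
Compatibility — the spring shortens by R_B/k under the reaction it provides: δ_0 − R_B·δ_{BB} = R_B/k. With 1/k = 0.000333 m/kN, R_B = δ_0 / (δ_{BB} + 1/k) = 0.53181 / (0.023983 + 0.000333) = 21.87 kN.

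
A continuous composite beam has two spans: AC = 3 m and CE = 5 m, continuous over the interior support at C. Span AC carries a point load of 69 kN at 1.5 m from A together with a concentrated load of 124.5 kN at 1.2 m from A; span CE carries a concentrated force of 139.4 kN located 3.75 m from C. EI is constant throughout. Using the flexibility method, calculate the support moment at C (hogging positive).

Take M_C as the redundant. Released structure: two simple spans AC and CE with a hinge at C.
End slopes at the hinge C, treating each span as simply supported:
  span AC: point load 69 at a = 1.5: Pab(L + a)/(6LEI) = 38.81/EI
  span AC: point load 124.5 at a = 1.2: Pab(L + a)/(6LEI) = 62.75/EI
  span CE: point load 139.4 at a = 3.75: Pab(L + b)/(6LEI) = 136.1/EI
  relative rotation θ_0 = (101.6 + 136.1)/EI = 237.7/EI
A unit hogging moment at C produces rotation L₁/(3EI) + L₂/(3EI) = 2.667/EI.
Slope continuity at C: θ_0 = M_C·2.667/EI, so M_C = 237.7/2.667 = 89.13 kN·m (hogging).

M_C = 89.13 kN·m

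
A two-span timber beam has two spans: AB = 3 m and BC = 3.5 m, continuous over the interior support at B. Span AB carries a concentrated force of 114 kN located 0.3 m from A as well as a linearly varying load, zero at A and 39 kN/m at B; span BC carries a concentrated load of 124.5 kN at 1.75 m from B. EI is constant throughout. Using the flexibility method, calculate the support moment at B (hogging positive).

Insert a hinge at B; M_B is the redundant, and each span becomes simply supported.
Discontinuity in slope at B on the released structure — sum the simple-span end rotations:
  span AB: point load 114 at a = 0.3: Pab(L + a)/(6LEI) = 16.93/EI
  span AB: triangular load, peak 39: w₀L³/(45EI) = 23.4/EI
  span BC: point load 124.5 at a = 1.75: Pab(L + b)/(6LEI) = 95.32/EI
  relative rotation θ_0 = (40.33 + 95.32)/EI = 135.6/EI
A unit hogging moment at B produces rotation L₁/(3EI) + L₂/(3EI) = 2.167/EI.
Compatibility: M_B·(L₁+L₂)/(3EI) = θ_0, giving M_B = 62.61 kN·m (hogging).

M_B = 62.61 kN·m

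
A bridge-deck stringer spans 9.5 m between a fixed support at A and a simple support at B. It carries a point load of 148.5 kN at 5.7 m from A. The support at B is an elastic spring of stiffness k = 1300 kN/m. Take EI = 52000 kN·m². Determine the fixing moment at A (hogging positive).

M_A = 311.8 kN·m

Remove the prop at B; the released (primary) structure is a cantilever built in at A.
Deflection at B on the released cantilever, summing each load's contribution:
  point load 148.5 at a = 5.7: Pa²(3L − a)/(6EI) = 18334/EI
Tip deflection under a unit load at B: L³/(3EI) = 285.8/EI.
With EI = 52000 kN·m²: δ_0 = 0.35258 m and δ_{BB} = 0.005496 m/kN.
Compatibility — the spring shortens by R_B/k under the reaction it provides: δ_0 − R_B·δ_{BB} = R_B/k. With 1/k = 0.000769 m/kN, R_B = δ_0 / (δ_{BB} + 1/k) = 0.35258 / (0.005496 + 0.000769) = 56.28 kN.
Moment equilibrium about A: M_A = Σ(load moments about A) − R_B·L = 846.5 − 56.28×9.5 = 311.8 kN·m.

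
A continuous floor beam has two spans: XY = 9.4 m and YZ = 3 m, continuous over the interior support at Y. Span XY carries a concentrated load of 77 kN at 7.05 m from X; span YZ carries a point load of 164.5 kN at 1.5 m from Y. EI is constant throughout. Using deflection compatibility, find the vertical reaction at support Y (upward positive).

Release continuity at Y by inserting a hinge; the redundant is the internal moment M_Y. The primary structure is two simply-supported spans XY and YZ.
End slopes at the hinge Y, treating each span as simply supported:
  span XY: point load 77 at a = 7.05: Pab(L + a)/(6LEI) = 372.1/EI
  span YZ: point load 164.5 at a = 1.5: Pab(L + b)/(6LEI) = 92.53/EI
  relative rotation θ_0 = (372.1 + 92.53)/EI = 464.6/EI
A unit hogging moment at Y produces rotation L₁/(3EI) + L₂/(3EI) = 4.133/EI.
Compatibility: M_Y·(L₁+L₂)/(3EI) = θ_0, giving M_Y = 112.4 kN·m (hogging).
Span XY, ΣM about X with M_Y applied at Y: R_Y^{XY}·9.4 = 542.9 + 112.4, so R_Y^{XY} = 69.71 kN and R_X = 77 − 69.71 = 7.292 kN.
Span YZ, ΣM about Z: R_Y^{YZ}·3 = 246.8 + 112.4, so R_Y^{YZ} = 119.7 kN and R_Z = 164.5 − 119.7 = 44.78 kN.
R_Y = 69.71 + 119.7 = 189.4 kN.

R_Y = 189.4 kN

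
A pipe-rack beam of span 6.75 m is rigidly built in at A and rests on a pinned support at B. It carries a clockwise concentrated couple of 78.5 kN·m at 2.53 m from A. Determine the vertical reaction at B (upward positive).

Remove the prop at B; the released (primary) structure is a cantilever built in at A.
Free-end deflection of the primary structure under the applied loading (downward +):
  clockwise couple 78.5 at a = 2.53: M₀a(2L − a)/(2EI) = 1089/EI
Flexibility coefficient — unit upward force at B: δ_{BB} = L³/(3EI) = 102.5/EI.
The prop prevents deflection at B: R_B = δ_0/δ_{BB} = 1089/102.5 = 10.63 kN.

R_B = 10.63 kN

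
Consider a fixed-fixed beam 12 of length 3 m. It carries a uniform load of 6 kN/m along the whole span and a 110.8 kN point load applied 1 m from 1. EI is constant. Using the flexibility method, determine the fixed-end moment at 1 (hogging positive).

M_1 = 53.74 kN·m

Take the two fixed-end moments M_1, M_2 as redundants; the released structure is the simple span 12.
On the primary (simply-supported) span, the end slopes from the loading are:
  at 1: UDL 6: wL³/(24EI) = 6.75/EI
  at 2: UDL 6: wL³/(24EI) = 6.75/EI
  at 1: point load 110.8 at a = 1: Pab(L + b)/(6LEI) = 61.56/EI
  at 2: point load 110.8 at a = 1: Pab(L + a)/(6LEI) = 49.24/EI
  θ_10 = 68.31/EI,  θ_20 = 55.99/EI
Flexibility coefficients: a unit moment at one end gives L/(3EI) there and L/(6EI) at the far end, so f₁₁ = f₂₂ = 1/EI and f₁₂ = f₂₁ = 0.5/EI.
Compatibility — zero rotation at each built-in end:
  1 M_1 + 0.5 M_2 = 68.31
  0.5 M_1 + 1 M_2 = 55.99
Solving the pair gives M_1 = 53.74 kN·m and M_2 = 29.12 kN·m (hogging).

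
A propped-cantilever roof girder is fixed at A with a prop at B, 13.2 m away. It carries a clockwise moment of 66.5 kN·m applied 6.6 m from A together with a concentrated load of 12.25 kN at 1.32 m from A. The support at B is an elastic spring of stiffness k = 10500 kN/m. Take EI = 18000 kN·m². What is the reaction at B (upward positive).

R_B = 5.832 kN

Choose R_B as the redundant. The primary structure is the cantilever fixed at A.
Primary-structure tip deflection at B by superposition:
  clockwise couple 66.5 at a = 6.6: M₀a(2L − a)/(2EI) = 4345/EI
  point load 12.25 at a = 1.32: Pa²(3L − a)/(6EI) = 136.2/EI
  δ_0 = 4481/EI
Flexibility coefficient — unit upward force at B: δ_{BB} = L³/(3EI) = 766.7/EI.
With EI = 18000 kN·m²: δ_0 = 0.24896 m and δ_{BB} = 0.042592 m/kN.
Compatibility — the spring shortens by R_B/k under the reaction it provides: δ_0 − R_B·δ_{BB} = R_B/k. With 1/k = 0.000095 m/kN, R_B = δ_0 / (δ_{BB} + 1/k) = 0.24896 / (0.042592 + 0.000095) = 5.832 kN.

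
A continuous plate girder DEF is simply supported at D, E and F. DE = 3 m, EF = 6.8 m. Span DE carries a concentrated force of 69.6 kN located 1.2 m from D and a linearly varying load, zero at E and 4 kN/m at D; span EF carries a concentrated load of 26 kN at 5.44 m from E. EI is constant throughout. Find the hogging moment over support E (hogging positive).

Take M_E as the redundant. Released structure: two simple spans DE and EF with a hinge at E.
End slopes at the hinge E, treating each span as simply supported:
  span DE: point load 69.6 at a = 1.2: Pab(L + a)/(6LEI) = 35.08/EI
  span DE: triangular load, peak 4: 7w₀L³/(360EI) = 2.1/EI
  span EF: point load 26 at a = 5.44: Pab(L + b)/(6LEI) = 38.47/EI
  relative rotation θ_0 = (37.18 + 38.47)/EI = 75.65/EI
A unit hogging moment at E produces rotation L₁/(3EI) + L₂/(3EI) = 3.267/EI.
Compatibility: M_E·(L₁+L₂)/(3EI) = θ_0, giving M_E = 23.16 kN·m (hogging).

M_E = 23.16 kN·m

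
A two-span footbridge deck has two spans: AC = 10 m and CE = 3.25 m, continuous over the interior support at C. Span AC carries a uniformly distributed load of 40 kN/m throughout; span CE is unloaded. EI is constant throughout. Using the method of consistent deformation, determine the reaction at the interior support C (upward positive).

R_C = 353.8 kN

Take M_C as the redundant. Released structure: two simple spans AC and CE with a hinge at C.
End slopes at the hinge C, treating each span as simply supported:
  span AC: UDL 40: wL³/(24EI) = 1667/EI
  relative rotation θ_0 = (1667 + 0)/EI = 1667/EI
A unit hogging moment at C produces rotation L₁/(3EI) + L₂/(3EI) = 4.417/EI.
Slope continuity at C: θ_0 = M_C·4.417/EI, so M_C = 1667/4.417 = 377.4 kN·m (hogging).
Span AC, ΣM about A with M_C applied at C: R_C^{AC}·10 = 2000 + 377.4, so R_C^{AC} = 237.7 kN and R_A = 400 − 237.7 = 162.3 kN.
Span CE, ΣM about E: R_C^{CE}·3.25 = 0 + 377.4, so R_C^{CE} = 116.1 kN and R_E = 0 − 116.1 = -116.1 kN.
R_C = 237.7 + 116.1 = 353.8 kN.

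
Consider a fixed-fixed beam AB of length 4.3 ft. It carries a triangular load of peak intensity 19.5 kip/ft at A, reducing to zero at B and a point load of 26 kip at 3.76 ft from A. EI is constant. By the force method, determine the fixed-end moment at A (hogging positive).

Take the two fixed-end moments M_A, M_B as redundants; the released structure is the simple span AB.
Simple-span end rotations at A and B under the given loads:
  at A: triangular load, peak 19.5: w₀L³/(45EI) = 34.45/EI
  at B: triangular load, peak 19.5: 7w₀L³/(360EI) = 30.15/EI
  at A: point load 26 at a = 3.76: Pab(L + b)/(6LEI) = 9.903/EI
  at B: point load 26 at a = 3.76: Pab(L + a)/(6LEI) = 16.49/EI
  θ_A0 = 44.36/EI,  θ_B0 = 46.64/EI
Flexibility coefficients: a unit moment at one end gives L/(3EI) there and L/(6EI) at the far end, so f₁₁ = f₂₂ = 1.433/EI and f₁₂ = f₂₁ = 0.7167/EI.
Compatibility — zero rotation at each built-in end:
  1.433 M_A + 0.7167 M_B = 44.36
  0.7167 M_A + 1.433 M_B = 46.64
Solving the pair gives M_A = 19.57 kip·ft and M_B = 22.75 kip·ft (hogging).

M_A = 19.57 kip·ft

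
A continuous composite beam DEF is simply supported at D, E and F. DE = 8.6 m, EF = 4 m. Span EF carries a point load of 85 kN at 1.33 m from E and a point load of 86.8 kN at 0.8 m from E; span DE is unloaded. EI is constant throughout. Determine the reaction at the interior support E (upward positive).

R_E = 139.3 kN

Take M_E as the redundant. Released structure: two simple spans DE and EF with a hinge at E.
Discontinuity in slope at E on the released structure — sum the simple-span end rotations:
  span EF: point load 85 at a = 1.33: Pab(L + b)/(6LEI) = 83.89/EI
  span EF: point load 86.8 at a = 0.8: Pab(L + b)/(6LEI) = 66.66/EI
  relative rotation θ_0 = (0 + 150.5)/EI = 150.5/EI
A unit hogging moment at E produces rotation L₁/(3EI) + L₂/(3EI) = 4.2/EI.
Compatibility: M_E·(L₁+L₂)/(3EI) = θ_0, giving M_E = 35.85 kN·m (hogging).
Span DE, ΣM about D with M_E applied at E: R_E^{DE}·8.6 = 0 + 35.85, so R_E^{DE} = 4.168 kN and R_D = 0 − 4.168 = -4.168 kN.
Span EF, ΣM about F: R_E^{EF}·4 = 504.7 + 35.85, so R_E^{EF} = 135.1 kN and R_F = 171.8 − 135.1 = 36.66 kN.
R_E = 4.168 + 135.1 = 139.3 kN.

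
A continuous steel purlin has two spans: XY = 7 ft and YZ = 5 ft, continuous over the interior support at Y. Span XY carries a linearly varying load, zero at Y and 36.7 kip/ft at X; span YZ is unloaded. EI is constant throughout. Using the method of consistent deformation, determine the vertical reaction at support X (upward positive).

R_X = 76.89 kip

Take M_Y as the redundant. Released structure: two simple spans XY and YZ with a hinge at Y.
End slopes at the hinge Y, treating each span as simply supported:
  span XY: triangular load, peak 36.7: 7w₀L³/(360EI) = 244.8/EI
  relative rotation θ_0 = (244.8 + 0)/EI = 244.8/EI
A unit hogging moment at Y produces rotation L₁/(3EI) + L₂/(3EI) = 4/EI.
Slope continuity at Y: θ_0 = M_Y·4/EI, so M_Y = 244.8/4 = 61.19 kip·ft (hogging).
Span XY, ΣM about X with M_Y applied at Y: R_Y^{XY}·7 = 299.7 + 61.19, so R_Y^{XY} = 51.56 kip and R_X = 128.4 − 51.56 = 76.89 kip.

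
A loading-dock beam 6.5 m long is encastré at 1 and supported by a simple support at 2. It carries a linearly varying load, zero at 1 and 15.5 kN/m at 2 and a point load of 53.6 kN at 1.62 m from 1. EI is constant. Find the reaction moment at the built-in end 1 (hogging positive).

M_1 = 95.27 kN·m

Choose R_2 as the redundant. The primary structure is the cantilever fixed at 1.
Downward deflection at the released point 2 due to the loads:
  triangular load, peak 15.5 at the free end: 11w₀L⁴/(120EI) = 2536/EI
  point load 53.6 at a = 1.62: Pa²(3L − a)/(6EI) = 419.2/EI
  δ_0 = 2955/EI
Flexibility coefficient — unit upward force at 2: δ_{22} = L³/(3EI) = 91.54/EI.
The prop prevents deflection at 2: R_2 = δ_0/δ_{22} = 2955/91.54 = 32.29 kN.
Moment equilibrium about 1: M_1 = Σ(load moments about 1) − R_2·L = 305.1 − 32.29×6.5 = 95.27 kN·m.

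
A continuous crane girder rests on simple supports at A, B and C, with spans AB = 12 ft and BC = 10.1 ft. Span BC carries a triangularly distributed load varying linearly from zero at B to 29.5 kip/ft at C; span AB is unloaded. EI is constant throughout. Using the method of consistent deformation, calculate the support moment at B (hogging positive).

M_B = 80.23 kip·ft

Take M_B as the redundant. Released structure: two simple spans AB and BC with a hinge at B.
Discontinuity in slope at B on the released structure — sum the simple-span end rotations:
  span BC: triangular load, peak 29.5: 7w₀L³/(360EI) = 591/EI
  relative rotation θ_0 = (0 + 591)/EI = 591/EI
A unit hogging moment at B produces rotation L₁/(3EI) + L₂/(3EI) = 7.367/EI.
Slope continuity at B: θ_0 = M_B·7.367/EI, so M_B = 591/7.367 = 80.23 kip·ft (hogging).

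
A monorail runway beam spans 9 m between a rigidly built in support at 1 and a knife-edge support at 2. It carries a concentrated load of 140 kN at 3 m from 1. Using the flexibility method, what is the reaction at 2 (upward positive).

Release the roller at 2. Primary structure: cantilever fixed at 1.
Deflection at 2 on the released cantilever, summing each load's contribution:
  point load 140 at a = 3: Pa²(3L − a)/(6EI) = 5040/EI
Flexibility coefficient — unit upward force at 2: δ_{22} = L³/(3EI) = 243/EI.
Compatibility at 2: δ_0 − R_2·δ_{22} = 0, so R_2 = 5040/243 = 20.74 kN.

R_2 = 20.74 kN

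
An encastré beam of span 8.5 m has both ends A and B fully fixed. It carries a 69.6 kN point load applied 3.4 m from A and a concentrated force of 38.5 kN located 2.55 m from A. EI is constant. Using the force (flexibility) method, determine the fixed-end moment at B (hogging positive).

M_B = 77.41 kN·m

Release both end moments; the primary structure is a simply-supported span AB with redundants M_A and M_B.
End rotations of the released simple span under the applied load (×1/EI):
  at A: point load 69.6 at a = 3.4: Pab(L + b)/(6LEI) = 321.8/EI
  at B: point load 69.6 at a = 3.4: Pab(L + a)/(6LEI) = 281.6/EI
  at A: point load 38.5 at a = 2.55: Pab(L + b)/(6LEI) = 165.5/EI
  at B: point load 38.5 at a = 2.55: Pab(L + a)/(6LEI) = 126.6/EI
  θ_A0 = 487.3/EI,  θ_B0 = 408.2/EI
Flexibility coefficients: a unit moment at one end gives L/(3EI) there and L/(6EI) at the far end, so f₁₁ = f₂₂ = 2.833/EI and f₁₂ = f₂₁ = 1.417/EI.
Compatibility — zero rotation at each built-in end:
  2.833 M_A + 1.417 M_B = 487.3
  1.417 M_A + 2.833 M_B = 408.2
Solving the pair gives M_A = 133.3 kN·m and M_B = 77.41 kN·m (hogging).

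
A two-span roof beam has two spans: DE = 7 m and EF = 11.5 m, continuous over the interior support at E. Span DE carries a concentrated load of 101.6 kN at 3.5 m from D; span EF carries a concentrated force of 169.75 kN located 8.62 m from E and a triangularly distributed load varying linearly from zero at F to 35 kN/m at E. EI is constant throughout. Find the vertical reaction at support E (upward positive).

R_E = 315.9 kN

Insert a hinge at E; M_E is the redundant, and each span becomes simply supported.
End slopes at the hinge E, treating each span as simply supported:
  span DE: point load 101.6 at a = 3.5: Pab(L + a)/(6LEI) = 311.1/EI
  span EF: point load 169.75 at a = 8.62: Pab(L + b)/(6LEI) = 878.3/EI
  span EF: triangular load, peak 35: w₀L³/(45EI) = 1183/EI
  relative rotation θ_0 = (311.1 + 2061)/EI = 2372/EI
A unit hogging moment at E produces rotation L₁/(3EI) + L₂/(3EI) = 6.167/EI.
Compatibility: M_E·(L₁+L₂)/(3EI) = θ_0, giving M_E = 384.7 kN·m (hogging).
Span DE, ΣM about D with M_E applied at E: R_E^{DE}·7 = 355.6 + 384.7, so R_E^{DE} = 105.8 kN and R_D = 101.6 − 105.8 = -4.157 kN.
Span EF, ΣM about F: R_E^{EF}·11.5 = 2032 + 384.7, so R_E^{EF} = 210.1 kN and R_F = 371 − 210.1 = 160.9 kN.
R_E = 105.8 + 210.1 = 315.9 kN.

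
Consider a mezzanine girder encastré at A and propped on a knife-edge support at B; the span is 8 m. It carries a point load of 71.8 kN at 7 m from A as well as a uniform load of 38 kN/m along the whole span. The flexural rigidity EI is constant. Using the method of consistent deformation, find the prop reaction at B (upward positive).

R_B = 172.4 kN

Remove the prop at B; the released (primary) structure is a cantilever built in at A.
Deflection at B on the released cantilever, summing each load's contribution:
  point load 71.8 at a = 7: Pa²(3L − a)/(6EI) = 9968/EI
  UDL 38: wL⁴/(8EI) = 19456/EI
  δ_0 = 29424/EI
Tip deflection under a unit load at B: L³/(3EI) = 170.7/EI.
Compatibility at B: δ_0 − R_B·δ_{BB} = 0, so R_B = 29424/170.7 = 172.4 kN.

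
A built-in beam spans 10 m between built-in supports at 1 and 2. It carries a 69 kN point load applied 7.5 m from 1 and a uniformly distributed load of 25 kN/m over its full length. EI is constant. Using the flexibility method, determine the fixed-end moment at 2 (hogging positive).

Release both end moments; the primary structure is a simply-supported span 12 with redundants M_1 and M_2.
End rotations of the released simple span under the applied load (×1/EI):
  at 1: point load 69 at a = 7.5: Pab(L + b)/(6LEI) = 269.5/EI
  at 2: point load 69 at a = 7.5: Pab(L + a)/(6LEI) = 377.3/EI
  at 1: UDL 25: wL³/(24EI) = 1042/EI
  at 2: UDL 25: wL³/(24EI) = 1042/EI
  θ_10 = 1311/EI,  θ_20 = 1419/EI
Flexibility coefficients: a unit moment at one end gives L/(3EI) there and L/(6EI) at the far end, so f₁₁ = f₂₂ = 3.333/EI and f₁₂ = f₂₁ = 1.667/EI.
Compatibility — zero rotation at each built-in end:
  3.333 M_1 + 1.667 M_2 = 1311
  1.667 M_1 + 3.333 M_2 = 1419
Solving the pair gives M_1 = 240.7 kN·m and M_2 = 305.4 kN·m (hogging).

M_2 = 305.4 kN·m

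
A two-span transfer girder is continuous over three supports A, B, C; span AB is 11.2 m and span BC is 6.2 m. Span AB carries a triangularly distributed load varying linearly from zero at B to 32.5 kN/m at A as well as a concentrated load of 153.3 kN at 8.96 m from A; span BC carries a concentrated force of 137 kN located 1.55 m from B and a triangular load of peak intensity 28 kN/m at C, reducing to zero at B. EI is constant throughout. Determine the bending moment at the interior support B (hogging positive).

Take M_B as the redundant. Released structure: two simple spans AB and BC with a hinge at B.
Rotations at B on the released spans (each span's end-slope, ×1/EI):
  span AB: triangular load, peak 32.5: 7w₀L³/(360EI) = 887.8/EI
  span AB: point load 153.3 at a = 8.96: Pab(L + a)/(6LEI) = 923/EI
  span BC: point load 137 at a = 1.55: Pab(L + b)/(6LEI) = 288/EI
  span BC: triangular load, peak 28: 7w₀L³/(360EI) = 129.8/EI
  relative rotation θ_0 = (1811 + 417.8)/EI = 2229/EI
A unit hogging moment at B produces rotation L₁/(3EI) + L₂/(3EI) = 5.8/EI.
Compatibility: M_B·(L₁+L₂)/(3EI) = θ_0, giving M_B = 384.2 kN·m (hogging).

M_B = 384.2 kN·m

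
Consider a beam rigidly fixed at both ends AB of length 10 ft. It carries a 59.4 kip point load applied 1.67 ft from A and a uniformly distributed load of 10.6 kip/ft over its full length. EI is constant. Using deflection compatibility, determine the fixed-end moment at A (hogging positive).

Release both end moments; the primary structure is a simply-supported span AB with redundants M_A and M_B.
Simple-span end rotations at A and B under the given loads:
  at A: point load 59.4 at a = 1.67: Pab(L + b)/(6LEI) = 252.4/EI
  at B: point load 59.4 at a = 1.67: Pab(L + a)/(6LEI) = 160.7/EI
  at A: UDL 10.6: wL³/(24EI) = 441.7/EI
  at B: UDL 10.6: wL³/(24EI) = 441.7/EI
  θ_A0 = 694.1/EI,  θ_B0 = 602.4/EI
Flexibility coefficients: a unit moment at one end gives L/(3EI) there and L/(6EI) at the far end, so f₁₁ = f₂₂ = 3.333/EI and f₁₂ = f₂₁ = 1.667/EI.
Compatibility — zero rotation at each built-in end:
  3.333 M_A + 1.667 M_B = 694.1
  1.667 M_A + 3.333 M_B = 602.4
Solving the pair gives M_A = 157.2 kip·ft and M_B = 102.1 kip·ft (hogging).

M_A = 157.2 kip·ft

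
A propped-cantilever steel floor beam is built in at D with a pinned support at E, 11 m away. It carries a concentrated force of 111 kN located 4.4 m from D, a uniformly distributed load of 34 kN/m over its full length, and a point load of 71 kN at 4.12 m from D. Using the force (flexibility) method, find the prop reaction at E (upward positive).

Take the reaction at E as the redundant and release it; the primary structure is a cantilever fixed at D.
Deflection at E on the released cantilever, summing each load's contribution:
  point load 111 at a = 4.4: Pa²(3L − a)/(6EI) = 10243/EI
  UDL 34: wL⁴/(8EI) = 62224/EI
  point load 71 at a = 4.12: Pa²(3L − a)/(6EI) = 5801/EI
  δ_0 = 78269/EI
Tip deflection under a unit load at E: L³/(3EI) = 443.7/EI.
Compatibility at E: δ_0 − R_E·δ_{EE} = 0, so R_E = 78269/443.7 = 176.4 kN.

R_E = 176.4 kN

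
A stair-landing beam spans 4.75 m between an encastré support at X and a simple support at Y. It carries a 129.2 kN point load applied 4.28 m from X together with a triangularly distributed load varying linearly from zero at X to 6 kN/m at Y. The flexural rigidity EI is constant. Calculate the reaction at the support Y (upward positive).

Choose R_Y as the redundant. The primary structure is the cantilever fixed at X.
Free-end deflection of the primary structure under the applied loading (downward +):
  point load 129.2 at a = 4.28: Pa²(3L − a)/(6EI) = 3933/EI
  triangular load, peak 6 at the free end: 11w₀L⁴/(120EI) = 280/EI
  δ_0 = 4213/EI
Tip deflection under a unit load at Y: L³/(3EI) = 35.72/EI.
The prop prevents deflection at Y: R_Y = δ_0/δ_{YY} = 4213/35.72 = 117.9 kN.

R_Y = 117.9 kN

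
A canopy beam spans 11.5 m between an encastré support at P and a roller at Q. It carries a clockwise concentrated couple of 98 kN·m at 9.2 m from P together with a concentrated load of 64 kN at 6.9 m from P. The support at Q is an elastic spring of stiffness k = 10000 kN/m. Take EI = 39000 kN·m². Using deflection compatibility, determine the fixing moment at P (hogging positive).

M_P = 84.03 kN·m

Release the roller at Q. Primary structure: cantilever fixed at P.
Deflection at Q on the released cantilever, summing each load's contribution:
  clockwise couple 98 at a = 9.2: M₀a(2L − a)/(2EI) = 6221/EI
  point load 64 at a = 6.9: Pa²(3L − a)/(6EI) = 14016/EI
  δ_0 = 20237/EI
Tip deflection under a unit load at Q: L³/(3EI) = 507/EI.
With EI = 39000 kN·m²: δ_0 = 0.51891 m and δ_{QQ} = 0.012999 m/kN.
Compatibility — the spring shortens by R_Q/k under the reaction it provides: δ_0 − R_Q·δ_{QQ} = R_Q/k. With 1/k = 0.0001 m/kN, R_Q = δ_0 / (δ_{QQ} + 1/k) = 0.51891 / (0.012999 + 0.0001) = 39.61 kN.
Moment equilibrium about P: M_P = Σ(load moments about P) − R_Q·L = 539.6 − 39.61×11.5 = 84.03 kN·m.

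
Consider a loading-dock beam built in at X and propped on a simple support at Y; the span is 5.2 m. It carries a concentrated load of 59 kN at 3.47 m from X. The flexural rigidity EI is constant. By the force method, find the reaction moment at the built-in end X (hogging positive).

Release the roller at Y. Primary structure: cantilever fixed at X.
Downward deflection at the released point Y due to the loads:
  point load 59 at a = 3.47: Pa²(3L − a)/(6EI) = 1436/EI
Flexibility coefficient — unit upward force at Y: δ_{YY} = L³/(3EI) = 46.87/EI.
The prop prevents deflection at Y: R_Y = δ_0/δ_{YY} = 1436/46.87 = 30.64 kN.
Moment equilibrium about X: M_X = Σ(load moments about X) − R_Y·L = 204.7 − 30.64×5.2 = 45.39 kN·m.

M_X = 45.39 kN·m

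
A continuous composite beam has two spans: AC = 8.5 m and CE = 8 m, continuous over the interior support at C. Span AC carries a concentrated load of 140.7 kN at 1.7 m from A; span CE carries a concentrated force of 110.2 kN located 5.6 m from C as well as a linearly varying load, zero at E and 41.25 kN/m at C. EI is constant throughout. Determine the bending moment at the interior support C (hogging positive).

Take M_C as the redundant. Released structure: two simple spans AC and CE with a hinge at C.
Rotations at C on the released spans (each span's end-slope, ×1/EI):
  span AC: point load 140.7 at a = 1.7: Pab(L + a)/(6LEI) = 325.3/EI
  span CE: point load 110.2 at a = 5.6: Pab(L + b)/(6LEI) = 320.9/EI
  span CE: triangular load, peak 41.25: w₀L³/(45EI) = 469.3/EI
  relative rotation θ_0 = (325.3 + 790.2)/EI = 1116/EI
A unit hogging moment at C produces rotation L₁/(3EI) + L₂/(3EI) = 5.5/EI.
Compatibility: M_C·(L₁+L₂)/(3EI) = θ_0, giving M_C = 202.8 kN·m (hogging).

M_C = 202.8 kN·m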